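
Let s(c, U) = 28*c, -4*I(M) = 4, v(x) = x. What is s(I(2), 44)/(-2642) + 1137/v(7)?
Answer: 1502075/9247 ≈ 162.44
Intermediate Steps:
I(M) = -1 (I(M) = -¼*4 = -1)
s(I(2), 44)/(-2642) + 1137/v(7) = (28*(-1))/(-2642) + 1137/7 = -28*(-1/2642) + 1137*(⅐) = 14/1321 + 1137/7 = 1502075/9247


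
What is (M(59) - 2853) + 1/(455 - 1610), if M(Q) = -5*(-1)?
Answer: -3289441/1155 ≈ -2848.0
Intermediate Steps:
M(Q) = 5
(M(59) - 2853) + 1/(455 - 1610) = (5 - 2853) + 1/(455 - 1610) = -2848 + 1/(-1155) = -2848 - 1/1155 = -3289441/1155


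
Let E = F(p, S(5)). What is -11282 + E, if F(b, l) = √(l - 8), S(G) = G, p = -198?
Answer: -11282 + I*√3 ≈ -11282.0 + 1.732*I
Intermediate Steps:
F(b, l) = √(-8 + l)
E = I*√3 (E = √(-8 + 5) = √(-3) = I*√3 ≈ 1.732*I)
-11282 + E = -11282 + I*√3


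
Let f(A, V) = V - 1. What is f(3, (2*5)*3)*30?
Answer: 870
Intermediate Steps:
f(A, V) = -1 + V
f(3, (2*5)*3)*30 = (-1 + (2*5)*3)*30 = (-1 + 10*3)*30 = (-1 + 30)*30 = 29*30 = 870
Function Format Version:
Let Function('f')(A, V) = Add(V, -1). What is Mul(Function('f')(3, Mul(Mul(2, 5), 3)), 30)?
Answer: 870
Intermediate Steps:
Function('f')(A, V) = Add(-1, V)
Mul(Function('f')(3, Mul(Mul(2, 5), 3)), 30) = Mul(Add(-1, Mul(Mul(2, 5), 3)), 30) = Mul(Add(-1, Mul(10, 3)), 30) = Mul(Add(-1, 30), 30) = Mul(29, 30) = 870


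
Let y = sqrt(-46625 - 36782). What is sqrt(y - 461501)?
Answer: sqrt(-461501 + I*sqrt(83407)) ≈ 0.213 + 679.34*I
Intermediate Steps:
y = I*sqrt(83407) (y = sqrt(-83407) = I*sqrt(83407) ≈ 288.8*I)
sqrt(y - 461501) = sqrt(I*sqrt(83407) - 461501) = sqrt(-461501 + I*sqrt(83407))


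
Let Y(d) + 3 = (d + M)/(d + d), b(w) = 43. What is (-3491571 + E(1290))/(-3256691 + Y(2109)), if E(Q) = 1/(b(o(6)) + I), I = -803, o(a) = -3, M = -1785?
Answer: 98182976557/91578233120 ≈ 1.0721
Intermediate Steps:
Y(d) = -3 + (-1785 + d)/(2*d) (Y(d) = -3 + (d - 1785)/(d + d) = -3 + (-1785 + d)/((2*d)) = -3 + (-1785 + d)*(1/(2*d)) = -3 + (-1785 + d)/(2*d))
E(Q) = -1/760 (E(Q) = 1/(43 - 803) = 1/(-760) = -1/760)
(-3491571 + E(1290))/(-3256691 + Y(2109)) = (-3491571 - 1/760)/(-3256691 + (5/2)*(-357 - 1*2109)/2109) = -2653593961/(760*(-3256691 + (5/2)*(1/2109)*(-357 - 2109))) = -2653593961/(760*(-3256691 + (5/2)*(1/2109)*(-2466))) = -2653593961/(760*(-3256691 - 2055/703)) = -2653593961/(760*(-2289455828/703)) = -2653593961/760*(-703/2289455828) = 98182976557/91578233120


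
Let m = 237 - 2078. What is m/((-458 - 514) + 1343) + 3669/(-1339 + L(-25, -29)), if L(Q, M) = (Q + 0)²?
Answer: -127413/12614 ≈ -10.101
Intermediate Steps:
m = -1841
L(Q, M) = Q²
m/((-458 - 514) + 1343) + 3669/(-1339 + L(-25, -29)) = -1841/((-458 - 514) + 1343) + 3669/(-1339 + (-25)²) = -1841/(-972 + 1343) + 3669/(-1339 + 625) = -1841/371 + 3669/(-714) = -1841*1/371 + 3669*(-1/714) = -263/53 - 1223/238 = -127413/12614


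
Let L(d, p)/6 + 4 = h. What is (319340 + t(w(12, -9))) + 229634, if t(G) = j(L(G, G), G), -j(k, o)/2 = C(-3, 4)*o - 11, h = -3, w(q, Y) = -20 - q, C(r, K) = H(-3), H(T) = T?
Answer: 548804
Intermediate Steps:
C(r, K) = -3
L(d, p) = -42 (L(d, p) = -24 + 6*(-3) = -24 - 18 = -42)
j(k, o) = 22 + 6*o (j(k, o) = -2*(-3*o - 11) = -2*(-11 - 3*o) = 22 + 6*o)
t(G) = 22 + 6*G
(319340 + t(w(12, -9))) + 229634 = (319340 + (22 + 6*(-20 - 1*12))) + 229634 = (319340 + (22 + 6*(-20 - 12))) + 229634 = (319340 + (22 + 6*(-32))) + 229634 = (319340 + (22 - 192)) + 229634 = (319340 - 170) + 229634 = 319170 + 229634 = 548804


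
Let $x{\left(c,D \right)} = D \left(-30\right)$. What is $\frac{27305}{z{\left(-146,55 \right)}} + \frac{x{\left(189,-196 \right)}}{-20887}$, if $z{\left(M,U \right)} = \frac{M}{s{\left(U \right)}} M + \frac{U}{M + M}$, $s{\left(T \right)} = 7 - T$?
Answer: $- \frac{250944151410}{4064422217} \approx -61.742$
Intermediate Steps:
$x{\left(c,D \right)} = - 30 D$
$z{\left(M,U \right)} = \frac{M^{2}}{7 - U} + \frac{U}{2 M}$ ($z{\left(M,U \right)} = \frac{M}{7 - U} M + \frac{U}{M + M} = \frac{M^{2}}{7 - U} + \frac{U}{2 M}$)
$\frac{27305}{z{\left(-146,55 \right)}} + \frac{x{\left(189,-196 \right)}}{-20887} = \frac{27305}{\frac{1}{-146} \frac{1}{-7 + 55} \left(- \left(-146\right)^{3} + \frac{1}{2} \cdot 55 \left(-7 + 55\right)\right)} + \frac{\left(-30\right) \left(-196\right)}{-20887} = \frac{27305}{\left(- \frac{1}{146}\right) \frac{1}{48} \left(\left(-1\right) \left(-3112136\right) + \frac{1}{2} \cdot 55 \cdot 48\right)} + 5880 \left(- \frac{1}{20887}\right) = \frac{27305}{\left(- \frac{1}{146}\right) \frac{1}{48} \left(3112136 + 1320\right)} - \frac{5880}{20887} = \frac{27305}{\left(- \frac{1}{146}\right) \frac{1}{48} \cdot 3113456} - \frac{5880}{20887} = \frac{27305}{- \frac{194591}{438}} - \frac{5880}{20887} = 27305 \left(- \frac{438}{194591}\right) - \frac{5880}{20887} = - \frac{11959590}{194591} - \frac{5880}{20887} = - \frac{250944151410}{4064422217}$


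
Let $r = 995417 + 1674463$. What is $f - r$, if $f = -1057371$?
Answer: $-3727251$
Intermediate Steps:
$r = 2669880$
$f - r = -1057371 - 2669880 = -3727251$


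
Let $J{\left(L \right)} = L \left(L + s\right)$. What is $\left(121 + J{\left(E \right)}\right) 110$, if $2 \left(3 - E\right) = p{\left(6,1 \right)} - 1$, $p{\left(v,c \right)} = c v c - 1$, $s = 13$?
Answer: $14850$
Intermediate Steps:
$p{\left(v,c \right)} = -1 + v c^{2}$ ($p{\left(v,c \right)} = v c^{2} - 1 = -1 + v c^{2}$)
$E = 1$ ($E = 3 - \frac{\left(-1 + 6 \cdot 1^{2}\right) - 1}{2} = 3 - \frac{\left(-1 + 6 \cdot 1\right) + \left(-3 + 2\right)}{2} = 3 - \frac{\left(-1 + 6\right) - 1}{2} = 3 - \frac{5 - 1}{2} = 3 - 2 = 1$)
$J{\left(L \right)} = L \left(13 + L\right)$ ($J{\left(L \right)} = L \left(L + 13\right) = L \left(13 + L\right)$)
$\left(121 + J{\left(E \right)}\right) 110 = \left(121 + 1 \left(13 + 1\right)\right) 110 = \left(121 + 1 \cdot 14\right) 110 = \left(121 + 14\right) 110 = 135 \cdot 110 = 14850$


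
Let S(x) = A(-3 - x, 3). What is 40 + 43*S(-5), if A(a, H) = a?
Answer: 126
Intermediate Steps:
S(x) = -3 - x
40 + 43*S(-5) = 40 + 43*(-3 - 1*(-5)) = 40 + 43*(-3 + 5) = 40 + 43*2 = 40 + 86 = 126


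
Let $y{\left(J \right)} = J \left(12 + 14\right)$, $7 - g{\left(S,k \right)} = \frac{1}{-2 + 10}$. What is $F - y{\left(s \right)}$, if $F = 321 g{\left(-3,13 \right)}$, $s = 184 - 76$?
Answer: $- \frac{4809}{8} \approx -601.13$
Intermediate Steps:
$g{\left(S,k \right)} = \frac{55}{8}$ ($g{\left(S,k \right)} = 7 - \frac{1}{-2 + 10} = 7 - \frac{1}{8} = \frac{55}{8}$)
$s = 108$ ($s = 184 - 76 = 108$)
$F = \frac{17655}{8}$ ($F = 321 \cdot \frac{55}{8} = \frac{17655}{8} \approx 2206.9$)
$y{\left(J \right)} = 26 J$ ($y{\left(J \right)} = J 26 = 26 J$)
$F - y{\left(s \right)} = \frac{17655}{8} - 26 \cdot 108 = \frac{17655}{8} - 2808 = - \frac{4809}{8}$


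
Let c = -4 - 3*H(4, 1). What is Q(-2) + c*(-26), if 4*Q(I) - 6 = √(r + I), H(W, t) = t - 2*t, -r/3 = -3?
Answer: 55/2 + √7/4 ≈ 28.161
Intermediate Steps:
r = 9 (r = -3*(-3) = 9)
H(W, t) = -t
Q(I) = 3/2 + √(9 + I)/4
c = -1 (c = -4 - (-3) = -4 - 3*(-1) = -4 + 3 = -1)
Q(-2) + c*(-26) = (3/2 + √(9 - 2)/4) - 1*(-26) = (3/2 + √7/4) + 26 = 55/2 + √7/4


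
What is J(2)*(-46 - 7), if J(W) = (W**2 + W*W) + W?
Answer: -530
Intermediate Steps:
J(W) = W + 2*W**2 (J(W) = (W**2 + W**2) + W = 2*W**2 + W = W + 2*W**2)
J(2)*(-46 - 7) = (2*(1 + 2*2))*(-46 - 7) = (2*(1 + 4))*(-53) = (2*5)*(-53) = 10*(-53) = -530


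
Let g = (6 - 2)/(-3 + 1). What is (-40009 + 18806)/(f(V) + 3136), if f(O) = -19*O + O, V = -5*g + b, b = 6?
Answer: -21203/2848 ≈ -7.4449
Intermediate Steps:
g = -2 (g = 4/(-2) = 4*(-½) = -2)
V = 16 (V = -5*(-2) + 6 = 10 + 6 = 16)
f(O) = -18*O
(-40009 + 18806)/(f(V) + 3136) = (-40009 + 18806)/(-18*16 + 3136) = -21203/(-288 + 3136) = -21203/2848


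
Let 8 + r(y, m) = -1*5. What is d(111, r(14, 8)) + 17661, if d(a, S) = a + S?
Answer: 17759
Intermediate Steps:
r(y, m) = -13 (r(y, m) = -8 - 1*5 = -8 - 5 = -13)
d(a, S) = S + a
d(111, r(14, 8)) + 17661 = (-13 + 111) + 17661 = 98 + 17661 = 17759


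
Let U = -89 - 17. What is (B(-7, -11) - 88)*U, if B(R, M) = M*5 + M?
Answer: 16324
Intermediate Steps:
B(R, M) = 6*M (B(R, M) = 5*M + M = 6*M)
U = -106
(B(-7, -11) - 88)*U = (6*(-11) - 88)*(-106) = (-66 - 88)*(-106) = -154*(-106) = 16324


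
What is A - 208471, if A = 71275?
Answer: -137196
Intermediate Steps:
A - 208471 = 71275 - 208471 = -137196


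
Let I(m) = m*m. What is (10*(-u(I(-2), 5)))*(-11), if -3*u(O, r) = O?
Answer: -440/3 ≈ -146.67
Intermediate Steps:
I(m) = m**2
u(O, r) = -O/3
(10*(-u(I(-2), 5)))*(-11) = (10*(-(-1)*(-2)**2/3))*(-11) = (10*(-(-1)*4/3))*(-11) = (10*(-1*(-4/3)))*(-11) = (10*(4/3))*(-11) = (40/3)*(-11) = -440/3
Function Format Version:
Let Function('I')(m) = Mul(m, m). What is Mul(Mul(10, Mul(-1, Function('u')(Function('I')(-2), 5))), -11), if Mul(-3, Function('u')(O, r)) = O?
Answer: Rational(-440, 3) ≈ -146.67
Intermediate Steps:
Function('I')(m) = Pow(m, 2)
Function('u')(O, r) = Mul(Rational(-1, 3), O)
Mul(Mul(10, Mul(-1, Function('u')(Function('I')(-2), 5))), -11) = Mul(Mul(10, Mul(-1, Mul(Rational(-1, 3), Pow(-2, 2)))), -11) = Mul(Mul(10, Mul(-1, Mul(Rational(-1, 3), 4))), -11) = Mul(Mul(10, Mul(-1, Rational(-4, 3))), -11) = Mul(Mul(10, Rational(4, 3)), -11) = Mul(Rational(40, 3), -11) = Rational(-440, 3)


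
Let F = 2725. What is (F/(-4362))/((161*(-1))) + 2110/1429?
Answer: 1485709045/1003560978 ≈ 1.4804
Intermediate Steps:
(F/(-4362))/((161*(-1))) + 2110/1429 = (2725/(-4362))/((161*(-1))) + 2110/1429 = (2725*(-1/4362))/(-161) + 2110*(1/1429) = -2725/4362*(-1/161) + 2110/1429 = 2725/702282 + 2110/1429 = 1485709045/1003560978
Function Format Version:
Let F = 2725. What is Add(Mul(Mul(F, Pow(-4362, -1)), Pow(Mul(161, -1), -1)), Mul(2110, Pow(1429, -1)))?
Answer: Rational(1485709045, 1003560978) ≈ 1.4804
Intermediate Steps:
Add(Mul(Mul(F, Pow(-4362, -1)), Pow(Mul(161, -1), -1)), Mul(2110, Pow(1429, -1))) = Add(Mul(Mul(2725, Pow(-4362, -1)), Pow(Mul(161, -1), -1)), Mul(2110, Pow(1429, -1))) = Add(Mul(Mul(2725, Rational(-1, 4362)), Pow(-161, -1)), Mul(2110, Rational(1, 1429))) = Add(Mul(Rational(-2725, 4362), Rational(-1, 161)), Rational(2110, 1429)) = Add(Rational(2725, 702282), Rational(2110, 1429)) = Rational(1485709045, 1003560978)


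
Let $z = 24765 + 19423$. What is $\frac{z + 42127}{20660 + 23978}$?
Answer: $\frac{86315}{44638} \approx 1.9337$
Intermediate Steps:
$z = 44188$
$\frac{z + 42127}{20660 + 23978} = \frac{44188 + 42127}{20660 + 23978} = \frac{86315}{44638}$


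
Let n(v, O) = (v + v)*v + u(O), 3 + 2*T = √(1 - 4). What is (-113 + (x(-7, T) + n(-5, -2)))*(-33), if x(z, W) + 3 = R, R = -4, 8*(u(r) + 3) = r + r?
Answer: 4851/2 ≈ 2425.5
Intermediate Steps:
u(r) = -3 + r/4 (u(r) = -3 + (r + r)/8 = -3 + (2*r)/8 = -3 + r/4)
T = -3/2 + I*√3/2 (T = -3/2 + √(1 - 4)/2 = -3/2 + √(-3)/2 = -3/2 + (I*√3)/2 = -3/2 + I*√3/2 ≈ -1.5 + 0.86602*I)
n(v, O) = -3 + 2*v² + O/4 (n(v, O) = (v + v)*v + (-3 + O/4) = (2*v)*v + (-3 + O/4) = 2*v² + (-3 + O/4) = -3 + 2*v² + O/4)
x(z, W) = -7 (x(z, W) = -3 - 4 = -7)
(-113 + (x(-7, T) + n(-5, -2)))*(-33) = (-113 + (-7 + (-3 + 2*(-5)² + (¼)*(-2))))*(-33) = (-113 + (-7 + (-3 + 2*25 - ½)))*(-33) = (-113 + (-7 + (-3 + 50 - ½)))*(-33) = (-113 + (-7 + 93/2))*(-33) = (-113 + 79/2)*(-33) = -147/2*(-33) = 4851/2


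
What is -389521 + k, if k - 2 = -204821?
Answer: -594340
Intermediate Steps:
k = -204819 (k = 2 - 204821 = -204819)
-389521 + k = -389521 - 204819 = -594340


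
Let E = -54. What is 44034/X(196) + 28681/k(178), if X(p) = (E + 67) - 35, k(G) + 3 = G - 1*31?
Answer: -2854957/1584 ≈ -1802.4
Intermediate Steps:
k(G) = -34 + G (k(G) = -3 + (G - 1*31) = -3 + (G - 31) = -3 + (-31 + G) = -34 + G)
X(p) = -22 (X(p) = (-54 + 67) - 35 = 13 - 35 = -22)
44034/X(196) + 28681/k(178) = 44034/(-22) + 28681/(-34 + 178) = 44034*(-1/22) + 28681/144 = -22017/11 + 28681*(1/144) = -22017/11 + 28681/144 = -2854957/1584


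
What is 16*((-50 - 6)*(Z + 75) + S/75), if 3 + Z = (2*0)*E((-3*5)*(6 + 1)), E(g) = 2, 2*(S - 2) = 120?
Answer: -4837408/75 ≈ -64499.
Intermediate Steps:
S = 62 (S = 2 + (1/2)*120 = 2 + 60 = 62)
Z = -3 (Z = -3 + (2*0)*2 = -3 + 0*2 = -3 + 0 = -3)
16*((-50 - 6)*(Z + 75) + S/75) = 16*((-50 - 6)*(-3 + 75) + 62/75) = 16*(-56*72 + 62*(1/75)) = 16*(-4032 + 62/75) = 16*(-302338/75) = -4837408/75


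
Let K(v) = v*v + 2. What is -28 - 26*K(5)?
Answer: -730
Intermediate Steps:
K(v) = 2 + v² (K(v) = v² + 2 = 2 + v²)
-28 - 26*K(5) = -28 - 26*(2 + 5²) = -28 - 26*(2 + 25) = -28 - 26*27 = -28 - 702 = -730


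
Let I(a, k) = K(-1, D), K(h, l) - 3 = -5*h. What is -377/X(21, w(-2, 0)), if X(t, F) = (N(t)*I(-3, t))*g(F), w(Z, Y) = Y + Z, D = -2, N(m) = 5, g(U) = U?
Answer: 377/80 ≈ 4.7125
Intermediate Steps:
K(h, l) = 3 - 5*h
I(a, k) = 8 (I(a, k) = 3 - 5*(-1) = 3 + 5 = 8)
X(t, F) = 40*F (X(t, F) = (5*8)*F = 40*F)
-377/X(21, w(-2, 0)) = -377*1/(40*(0 - 2)) = -377/(40*(-2)) = -377/(-80) = -377*(-1/80) = 377/80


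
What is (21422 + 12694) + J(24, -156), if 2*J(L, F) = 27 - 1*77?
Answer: 34091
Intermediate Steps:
J(L, F) = -25 (J(L, F) = (27 - 1*77)/2 = (27 - 77)/2 = (1/2)*(-50) = -25)
(21422 + 12694) + J(24, -156) = (21422 + 12694) - 25 = 34116 - 25 = 34091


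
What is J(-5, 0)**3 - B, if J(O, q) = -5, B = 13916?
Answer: -14041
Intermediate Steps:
J(-5, 0)**3 - B = (-5)**3 - 1*13916 = -125 - 13916 = -14041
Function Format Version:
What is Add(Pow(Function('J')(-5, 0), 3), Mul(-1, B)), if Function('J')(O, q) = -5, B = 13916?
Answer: -14041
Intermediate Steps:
Add(Pow(Function('J')(-5, 0), 3), Mul(-1, B)) = Add(Pow(-5, 3), Mul(-1, 13916)) = Add(-125, -13916) = -14041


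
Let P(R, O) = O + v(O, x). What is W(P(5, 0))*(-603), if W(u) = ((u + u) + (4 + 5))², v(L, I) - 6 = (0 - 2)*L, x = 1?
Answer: -265923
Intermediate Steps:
v(L, I) = 6 - 2*L (v(L, I) = 6 + (0 - 2)*L = 6 - 2*L)
P(R, O) = 6 - O (P(R, O) = O + (6 - 2*O) = 6 - O)
W(u) = (9 + 2*u)² (W(u) = (2*u + 9)² = (9 + 2*u)²)
W(P(5, 0))*(-603) = (9 + 2*(6 - 1*0))²*(-603) = (9 + 2*(6 + 0))²*(-603) = (9 + 2*6)²*(-603) = (9 + 12)²*(-603) = 21²*(-603) = 441*(-603) = -265923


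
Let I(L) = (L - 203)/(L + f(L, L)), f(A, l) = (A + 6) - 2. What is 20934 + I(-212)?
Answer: 1758539/84 ≈ 20935.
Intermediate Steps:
f(A, l) = 4 + A (f(A, l) = (6 + A) - 2 = 4 + A)
I(L) = (-203 + L)/(4 + 2*L) (I(L) = (L - 203)/(L + (4 + L)) = (-203 + L)/(4 + 2*L))
20934 + I(-212) = 20934 + (-203 - 212)/(2*(2 - 212)) = 20934 + (½)*(-415)/(-210) = 20934 + (½)*(-1/210)*(-415) = 20934 + 83/84 = 1758539/84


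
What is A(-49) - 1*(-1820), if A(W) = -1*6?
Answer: 1814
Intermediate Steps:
A(W) = -6
A(-49) - 1*(-1820) = -6 - 1*(-1820) = -6 + 1820 = 1814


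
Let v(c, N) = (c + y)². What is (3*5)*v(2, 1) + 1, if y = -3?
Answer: 16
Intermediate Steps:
v(c, N) = (-3 + c)² (v(c, N) = (c - 3)² = (-3 + c)²)
(3*5)*v(2, 1) + 1 = (3*5)*(-3 + 2)² + 1 = 15*(-1)² + 1 = 15*1 + 1 = 15 + 1 = 16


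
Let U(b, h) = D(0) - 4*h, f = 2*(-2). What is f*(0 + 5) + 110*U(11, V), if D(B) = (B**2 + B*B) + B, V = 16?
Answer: -7060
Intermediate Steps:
f = -4
D(B) = B + 2*B**2 (D(B) = (B**2 + B**2) + B = 2*B**2 + B = B + 2*B**2)
U(b, h) = -4*h (U(b, h) = 0*(1 + 2*0) - 4*h = 0*(1 + 0) - 4*h = 0*1 - 4*h = 0 - 4*h = -4*h)
f*(0 + 5) + 110*U(11, V) = -4*(0 + 5) + 110*(-4*16) = -4*5 + 110*(-64) = -20 - 7040 = -7060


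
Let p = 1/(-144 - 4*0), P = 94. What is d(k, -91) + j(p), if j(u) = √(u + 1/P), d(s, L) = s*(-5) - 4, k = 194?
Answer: -974 + 5*√47/564 ≈ -973.94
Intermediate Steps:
d(s, L) = -4 - 5*s (d(s, L) = -5*s - 4 = -4 - 5*s)
p = -1/144 (p = 1/(-144 + 0) = 1/(-144) = -1/144 ≈ -0.0069444)
j(u) = √(1/94 + u) (j(u) = √(u + 1/94) = √(1/94 + u))
d(k, -91) + j(p) = (-4 - 5*194) + √(94 + 8836*(-1/144))/94 = (-4 - 970) + √(94 - 2209/36)/94 = -974 + √(1175/36)/94 = -974 + (5*√47/6)/94 = -974 + 5*√47/564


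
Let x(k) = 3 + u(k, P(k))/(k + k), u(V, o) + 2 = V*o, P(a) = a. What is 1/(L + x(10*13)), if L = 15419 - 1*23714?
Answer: -130/1069511 ≈ -0.00012155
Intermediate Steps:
u(V, o) = -2 + V*o
L = -8295 (L = 15419 - 23714 = -8295)
x(k) = 3 + (-2 + k**2)/(2*k) (x(k) = 3 + (-2 + k*k)/(k + k) = 3 + (-2 + k**2)/((2*k)) = 3 + (1/(2*k))*(-2 + k**2) = 3 + (-2 + k**2)/(2*k))
1/(L + x(10*13)) = 1/(-8295 + (3 + (10*13)/2 - 1/(10*13))) = 1/(-8295 + (3 + (1/2)*130 - 1/130)) = 1/(-8295 + (3 + 65 - 1*1/130)) = 1/(-8295 + (3 + 65 - 1/130)) = 1/(-8295 + 8839/130) = 1/(-1069511/130) = -130/1069511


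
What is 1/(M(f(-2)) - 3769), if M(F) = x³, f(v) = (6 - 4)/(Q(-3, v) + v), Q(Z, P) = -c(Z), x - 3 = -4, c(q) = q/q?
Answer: -1/3770 ≈ -0.00026525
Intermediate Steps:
c(q) = 1
x = -1 (x = 3 - 4 = -1)
Q(Z, P) = -1 (Q(Z, P) = -1*1 = -1)
f(v) = 2/(-1 + v) (f(v) = (6 - 4)/(-1 + v) = 2/(-1 + v))
M(F) = -1 (M(F) = (-1)³ = -1)
1/(M(f(-2)) - 3769) = 1/(-1 - 3769) = 1/(-3770) = -1/3770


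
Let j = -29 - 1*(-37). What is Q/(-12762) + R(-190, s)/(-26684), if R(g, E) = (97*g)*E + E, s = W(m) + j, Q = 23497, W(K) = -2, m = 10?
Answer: 98018930/42567651 ≈ 2.3027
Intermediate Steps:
j = 8 (j = -29 + 37 = 8)
s = 6 (s = -2 + 8 = 6)
R(g, E) = E + 97*E*g (R(g, E) = 97*E*g + E = E + 97*E*g)
Q/(-12762) + R(-190, s)/(-26684) = 23497/(-12762) + (6*(1 + 97*(-190)))/(-26684) = 23497*(-1/12762) + (6*(1 - 18430))*(-1/26684) = -23497/12762 + (6*(-18429))*(-1/26684) = -23497/12762 - 110574*(-1/26684) = -23497/12762 + 55287/13342 = 98018930/42567651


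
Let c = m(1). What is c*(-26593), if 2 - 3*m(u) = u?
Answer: -26593/3 ≈ -8864.3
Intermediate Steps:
m(u) = ⅔ - u/3
c = ⅓ (c = ⅔ - ⅓*1 = ⅔ - ⅓ = ⅓ ≈ 0.33333)
c*(-26593) = (⅓)*(-26593) = -26593/3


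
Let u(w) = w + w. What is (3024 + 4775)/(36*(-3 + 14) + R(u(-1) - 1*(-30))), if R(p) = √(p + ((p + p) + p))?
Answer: 772101/39176 - 7799*√7/39176 ≈ 19.182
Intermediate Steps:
u(w) = 2*w
R(p) = 2*√p (R(p) = √(p + (2*p + p)) = √(p + 3*p) = √(4*p) = 2*√p)
(3024 + 4775)/(36*(-3 + 14) + R(u(-1) - 1*(-30))) = (3024 + 4775)/(36*(-3 + 14) + 2*√(2*(-1) - 1*(-30))) = 7799/(36*11 + 2*√(-2 + 30)) = 7799/(396 + 2*√28) = 7799/(396 + 2*(2*√7)) = 7799/(396 + 4*√7)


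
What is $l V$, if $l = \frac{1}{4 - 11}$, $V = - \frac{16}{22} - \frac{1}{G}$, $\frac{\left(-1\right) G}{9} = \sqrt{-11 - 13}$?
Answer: $\frac{8}{77} + \frac{i \sqrt{6}}{756} \approx 0.1039 + 0.0032401 i$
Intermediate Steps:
$G = - 18 i \sqrt{6}$ ($G = - 9 \sqrt{-11 - 13} = - 9 \sqrt{-24} = - 9 \cdot 2 i \sqrt{6} = - 18 i \sqrt{6} \approx - 44.091 i$)
$V = - \frac{8}{11} - \frac{i \sqrt{6}}{108}$ ($V = - \frac{16}{22} - \frac{1}{\left(-18\right) i \sqrt{6}} = \left(-16\right) \frac{1}{22} - \frac{i \sqrt{6}}{108} = - \frac{8}{11} - \frac{i \sqrt{6}}{108} \approx -0.72727 - 0.02268 i$)
$l = - \frac{1}{7}$ ($l = \frac{1}{4 - 11} = \frac{1}{-7} = - \frac{1}{7} \approx -0.14286$)
$l V = - \frac{- \frac{8}{11} - \frac{i \sqrt{6}}{108}}{7} = \frac{8}{77} + \frac{i \sqrt{6}}{756}$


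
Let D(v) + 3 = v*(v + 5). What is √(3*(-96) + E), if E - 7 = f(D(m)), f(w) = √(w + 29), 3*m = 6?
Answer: √(-281 + 2*√10) ≈ 16.573*I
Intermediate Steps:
m = 2 (m = (⅓)*6 = 2)
D(v) = -3 + v*(5 + v) (D(v) = -3 + v*(v + 5) = -3 + v*(5 + v))
f(w) = √(29 + w)
E = 7 + 2*√10 (E = 7 + √(29 + (-3 + 2² + 5*2)) = 7 + √(29 + (-3 + 4 + 10)) = 7 + √(29 + 11) = 7 + √40 = 7 + 2*√10 ≈ 13.325)
√(3*(-96) + E) = √(3*(-96) + (7 + 2*√10)) = √(-288 + (7 + 2*√10)) = √(-281 + 2*√10)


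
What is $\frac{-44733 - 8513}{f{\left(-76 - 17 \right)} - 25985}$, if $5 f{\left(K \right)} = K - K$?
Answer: $\frac{53246}{25985} \approx 2.0491$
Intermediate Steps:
$f{\left(K \right)} = 0$ ($f{\left(K \right)} = \frac{K - K}{5} = \frac{1}{5} \cdot 0 = 0$)
$\frac{-44733 - 8513}{f{\left(-76 - 17 \right)} - 25985} = \frac{-44733 - 8513}{0 - 25985} = - \frac{53246}{-25985} = \left(-53246\right) \left(- \frac{1}{25985}\right) = \frac{53246}{25985}$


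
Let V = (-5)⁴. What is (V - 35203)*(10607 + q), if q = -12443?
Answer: 63485208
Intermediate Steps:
V = 625
(V - 35203)*(10607 + q) = (625 - 35203)*(10607 - 12443) = -34578*(-1836) = 63485208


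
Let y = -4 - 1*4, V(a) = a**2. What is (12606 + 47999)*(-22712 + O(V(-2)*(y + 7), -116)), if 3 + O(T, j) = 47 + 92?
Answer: -1368218480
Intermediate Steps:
y = -8 (y = -4 - 4 = -8)
O(T, j) = 136 (O(T, j) = -3 + (47 + 92) = -3 + 139 = 136)
(12606 + 47999)*(-22712 + O(V(-2)*(y + 7), -116)) = (12606 + 47999)*(-22712 + 136) = 60605*(-22576) = -1368218480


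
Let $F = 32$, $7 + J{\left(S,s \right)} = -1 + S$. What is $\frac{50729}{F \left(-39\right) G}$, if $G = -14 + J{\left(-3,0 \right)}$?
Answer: $\frac{50729}{31200} \approx 1.6259$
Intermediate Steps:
$J{\left(S,s \right)} = -8 + S$ ($J{\left(S,s \right)} = -7 + \left(-1 + S\right) = -8 + S$)
$G = -25$ ($G = -14 - 11 = -25$)
$\frac{50729}{F \left(-39\right) G} = \frac{50729}{32 \left(-39\right) \left(-25\right)} = \frac{50729}{\left(-1248\right) \left(-25\right)} = \frac{50729}{31200}$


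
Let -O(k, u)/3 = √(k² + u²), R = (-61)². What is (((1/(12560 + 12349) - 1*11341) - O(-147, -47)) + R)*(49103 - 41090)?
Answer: -506973372509/8303 + 24039*√23818 ≈ -5.7349e+7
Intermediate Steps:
R = 3721
O(k, u) = -3*√(k² + u²)
(((1/(12560 + 12349) - 1*11341) - O(-147, -47)) + R)*(49103 - 41090) = (((1/(12560 + 12349) - 1*11341) - (-3)*√((-147)² + (-47)²)) + 3721)*(49103 - 41090) = (((1/24909 - 11341) - (-3)*√(21609 + 2209)) + 3721)*8013 = (((1/24909 - 11341) - (-3)*√23818) + 3721)*8013 = ((-282492968/24909 + 3*√23818) + 3721)*8013 = (-189806579/24909 + 3*√23818)*8013 = -506973372509/8303 + 24039*√23818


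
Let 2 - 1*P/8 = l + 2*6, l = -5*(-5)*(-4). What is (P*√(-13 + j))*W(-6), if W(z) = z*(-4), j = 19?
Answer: 17280*√6 ≈ 42327.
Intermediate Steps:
l = -100 (l = 25*(-4) = -100)
P = 720 (P = 16 - 8*(-100 + 2*6) = 16 - 8*(-100 + 12) = 16 - 8*(-88) = 16 + 704 = 720)
W(z) = -4*z
(P*√(-13 + j))*W(-6) = (720*√(-13 + 19))*(-4*(-6)) = (720*√6)*24 = 17280*√6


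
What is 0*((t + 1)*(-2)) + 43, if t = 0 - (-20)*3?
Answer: 43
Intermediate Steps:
t = 60 (t = 0 - 4*(-15) = 0 + 60 = 60)
0*((t + 1)*(-2)) + 43 = 0*((60 + 1)*(-2)) + 43 = 0*(61*(-2)) + 43 = 0*(-122) + 43 = 0 + 43 = 43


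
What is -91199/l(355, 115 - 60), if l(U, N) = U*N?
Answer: -91199/19525 ≈ -4.6709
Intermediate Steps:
l(U, N) = N*U
-91199/l(355, 115 - 60) = -91199*1/(355*(115 - 60)) = -91199/(55*355) = -91199/19525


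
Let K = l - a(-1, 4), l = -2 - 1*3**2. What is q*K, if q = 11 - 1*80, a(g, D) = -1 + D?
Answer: 966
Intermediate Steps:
q = -69 (q = 11 - 80 = -69)
l = -11 (l = -2 - 1*9 = -2 - 9 = -11)
K = -14 (K = -11 - (-1 + 4) = -11 - 1*3 = -11 - 3 = -14)
q*K = -69*(-14) = 966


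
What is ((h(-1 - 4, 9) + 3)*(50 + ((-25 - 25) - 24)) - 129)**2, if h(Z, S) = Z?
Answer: 6561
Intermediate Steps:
((h(-1 - 4, 9) + 3)*(50 + ((-25 - 25) - 24)) - 129)**2 = (((-1 - 4) + 3)*(50 + ((-25 - 25) - 24)) - 129)**2 = ((-5 + 3)*(50 + (-50 - 24)) - 129)**2 = (-2*(50 - 74) - 129)**2 = (-2*(-24) - 129)**2 = (48 - 129)**2 = (-81)**2 = 6561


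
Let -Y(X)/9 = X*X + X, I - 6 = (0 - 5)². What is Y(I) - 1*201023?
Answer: -209951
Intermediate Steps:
I = 31 (I = 6 + (0 - 5)² = 6 + (-5)² = 6 + 25 = 31)
Y(X) = -9*X - 9*X² (Y(X) = -9*(X*X + X) = -9*(X² + X) = -9*(X + X²) = -9*X - 9*X²)
Y(I) - 1*201023 = -9*31*(1 + 31) - 1*201023 = -9*31*32 - 201023 = -8928 - 201023 = -209951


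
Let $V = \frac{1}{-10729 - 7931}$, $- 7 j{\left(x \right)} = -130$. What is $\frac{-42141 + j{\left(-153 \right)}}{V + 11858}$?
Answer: $- \frac{5502031620}{1548891953} \approx -3.5522$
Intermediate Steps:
$j{\left(x \right)} = \frac{130}{7}$ ($j{\left(x \right)} = \left(- \frac{1}{7}\right) \left(-130\right) = \frac{130}{7}$)
$V = - \frac{1}{18660}$ ($V = \frac{1}{-18660} = - \frac{1}{18660} \approx -5.3591 \cdot 10^{-5}$)
$\frac{-42141 + j{\left(-153 \right)}}{V + 11858} = \frac{-42141 + \frac{130}{7}}{- \frac{1}{18660} + 11858} = - \frac{294857}{7 \cdot \frac{221270279}{18660}} = \left(- \frac{294857}{7}\right) \frac{18660}{221270279} = - \frac{5502031620}{1548891953}$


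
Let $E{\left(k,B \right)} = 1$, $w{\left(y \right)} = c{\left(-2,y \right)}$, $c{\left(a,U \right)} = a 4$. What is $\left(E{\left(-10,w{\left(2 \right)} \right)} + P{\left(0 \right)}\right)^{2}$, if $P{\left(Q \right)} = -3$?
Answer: $4$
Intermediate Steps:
$c{\left(a,U \right)} = 4 a$
$w{\left(y \right)} = -8$ ($w{\left(y \right)} = 4 \left(-2\right) = -8$)
$\left(E{\left(-10,w{\left(2 \right)} \right)} + P{\left(0 \right)}\right)^{2} = \left(1 - 3\right)^{2} = \left(-2\right)^{2} = 4$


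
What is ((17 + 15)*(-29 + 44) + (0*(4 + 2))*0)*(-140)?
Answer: -67200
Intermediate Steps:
((17 + 15)*(-29 + 44) + (0*(4 + 2))*0)*(-140) = (32*15 + (0*6)*0)*(-140) = (480 + 0*0)*(-140) = (480 + 0)*(-140) = 480*(-140) = -67200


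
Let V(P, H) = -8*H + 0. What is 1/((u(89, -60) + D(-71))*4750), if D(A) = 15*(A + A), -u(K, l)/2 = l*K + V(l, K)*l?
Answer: -1/365227500 ≈ -2.7380e-9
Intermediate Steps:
V(P, H) = -8*H
u(K, l) = 14*K*l (u(K, l) = -2*(l*K + (-8*K)*l) = -2*(K*l - 8*K*l) = -(-14)*K*l = 14*K*l)
D(A) = 30*A (D(A) = 15*(2*A) = 30*A)
1/((u(89, -60) + D(-71))*4750) = 1/((14*89*(-60) + 30*(-71))*4750) = (1/4750)/(-74760 - 2130) = (1/4750)/(-76890) = -1/76890*1/4750 = -1/365227500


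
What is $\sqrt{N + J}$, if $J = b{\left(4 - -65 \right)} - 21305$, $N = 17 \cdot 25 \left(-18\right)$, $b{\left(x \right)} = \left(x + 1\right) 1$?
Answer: $i \sqrt{28885} \approx 169.96 i$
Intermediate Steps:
$b{\left(x \right)} = 1 + x$ ($b{\left(x \right)} = \left(1 + x\right) 1 = 1 + x$)
$N = -7650$ ($N = 425 \left(-18\right) = -7650$)
$J = -21235$ ($J = \left(1 + \left(4 - -65\right)\right) - 21305 = \left(1 + \left(4 + 65\right)\right) - 21305 = \left(1 + 69\right) - 21305 = 70 - 21305 = -21235$)
$\sqrt{N + J} = \sqrt{-7650 - 21235} = \sqrt{-28885} = i \sqrt{28885}$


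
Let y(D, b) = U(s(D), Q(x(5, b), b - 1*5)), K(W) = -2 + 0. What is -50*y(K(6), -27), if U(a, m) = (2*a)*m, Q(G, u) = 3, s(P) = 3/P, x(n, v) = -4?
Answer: 450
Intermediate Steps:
K(W) = -2
U(a, m) = 2*a*m
y(D, b) = 18/D (y(D, b) = 2*(3/D)*3 = 18/D)
-50*y(K(6), -27) = -900/(-2) = -900*(-1)/2 = -50*(-9) = 450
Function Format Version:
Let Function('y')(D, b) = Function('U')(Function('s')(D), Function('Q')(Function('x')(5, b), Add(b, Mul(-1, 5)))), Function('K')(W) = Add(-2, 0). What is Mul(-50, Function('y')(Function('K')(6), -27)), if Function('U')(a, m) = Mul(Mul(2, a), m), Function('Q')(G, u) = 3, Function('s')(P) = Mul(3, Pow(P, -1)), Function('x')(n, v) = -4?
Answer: 450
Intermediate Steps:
Function('K')(W) = -2
Function('U')(a, m) = Mul(2, a, m)
Function('y')(D, b) = Mul(18, Pow(D, -1)) (Function('y')(D, b) = Mul(2, Mul(3, Pow(D, -1)), 3) = Mul(18, Pow(D, -1)))
Mul(-50, Function('y')(Function('K')(6), -27)) = Mul(-50, Mul(18, Pow(-2, -1))) = Mul(-50, Mul(18, Rational(-1, 2))) = Mul(-50, -9) = 450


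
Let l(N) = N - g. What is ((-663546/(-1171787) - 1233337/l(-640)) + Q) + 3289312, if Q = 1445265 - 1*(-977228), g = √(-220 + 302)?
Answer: 1370918448304146559/239933934333 - 1233337*√82/409518 ≈ 5.7137e+6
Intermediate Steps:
g = √82 ≈ 9.0554
Q = 2422493 (Q = 1445265 + 977228 = 2422493)
l(N) = N - √82
((-663546/(-1171787) - 1233337/l(-640)) + Q) + 3289312 = ((-663546/(-1171787) - 1233337/(-640 - √82)) + 2422493) + 3289312 = ((-663546*(-1/1171787) - 1233337/(-640 - √82)) + 2422493) + 3289312 = ((663546/1171787 - 1233337/(-640 - √82)) + 2422493) + 3289312 = (2838646468537/1171787 - 1233337/(-640 - √82)) + 3289312 = 6693019509081/1171787 - 1233337/(-640 - √82)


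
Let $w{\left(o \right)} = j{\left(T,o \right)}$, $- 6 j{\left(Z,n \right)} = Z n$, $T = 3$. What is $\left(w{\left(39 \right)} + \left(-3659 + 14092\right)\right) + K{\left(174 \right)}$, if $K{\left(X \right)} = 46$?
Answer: $\frac{20919}{2} \approx 10460.0$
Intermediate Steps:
$j{\left(Z,n \right)} = - \frac{Z n}{6}$
$w{\left(o \right)} = - \frac{o}{2}$ ($w{\left(o \right)} = \left(- \frac{1}{6}\right) 3 o = - \frac{o}{2}$)
$\left(w{\left(39 \right)} + \left(-3659 + 14092\right)\right) + K{\left(174 \right)} = \left(\left(- \frac{1}{2}\right) 39 + \left(-3659 + 14092\right)\right) + 46 = \left(- \frac{39}{2} + 10433\right) + 46 = \frac{20827}{2} + 46 = \frac{20919}{2}$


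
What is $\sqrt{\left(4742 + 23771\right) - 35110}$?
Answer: $3 i \sqrt{733} \approx 81.222 i$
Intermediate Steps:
$\sqrt{\left(4742 + 23771\right) - 35110} = \sqrt{28513 - 35110} = \sqrt{-6597} = 3 i \sqrt{733}$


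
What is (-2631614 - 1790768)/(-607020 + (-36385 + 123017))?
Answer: 2211191/260194 ≈ 8.4982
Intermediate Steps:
(-2631614 - 1790768)/(-607020 + (-36385 + 123017)) = -4422382/(-607020 + 86632) = -4422382/(-520388) = -4422382*(-1/520388) = 2211191/260194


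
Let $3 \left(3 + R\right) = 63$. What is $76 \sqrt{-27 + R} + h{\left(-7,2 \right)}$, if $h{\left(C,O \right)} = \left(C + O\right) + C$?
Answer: $-12 + 228 i \approx -12.0 + 228.0 i$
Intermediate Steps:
$h{\left(C,O \right)} = O + 2 C$
$R = 18$ ($R = -3 + \frac{1}{3} \cdot 63 = -3 + 21 = 18$)
$76 \sqrt{-27 + R} + h{\left(-7,2 \right)} = 76 \sqrt{-27 + 18} + \left(2 + 2 \left(-7\right)\right) = 76 \sqrt{-9} + \left(2 - 14\right) = 76 \cdot 3 i - 12 = 228 i - 12 = -12 + 228 i$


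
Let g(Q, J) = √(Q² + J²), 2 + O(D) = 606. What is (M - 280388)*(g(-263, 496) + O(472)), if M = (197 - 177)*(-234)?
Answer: -172181072 - 3705884*√1865 ≈ -3.3222e+8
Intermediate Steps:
O(D) = 604 (O(D) = -2 + 606 = 604)
M = -4680 (M = 20*(-234) = -4680)
g(Q, J) = √(J² + Q²)
(M - 280388)*(g(-263, 496) + O(472)) = (-4680 - 280388)*(√(496² + (-263)²) + 604) = -285068*(√(246016 + 69169) + 604) = -285068*(√315185 + 604) = -285068*(13*√1865 + 604) = -285068*(604 + 13*√1865) = -172181072 - 3705884*√1865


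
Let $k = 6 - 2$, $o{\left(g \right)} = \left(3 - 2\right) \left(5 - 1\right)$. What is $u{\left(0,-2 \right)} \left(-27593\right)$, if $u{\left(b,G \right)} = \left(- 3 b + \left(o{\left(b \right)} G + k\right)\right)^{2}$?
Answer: $-441488$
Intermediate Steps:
$o{\left(g \right)} = 4$ ($o{\left(g \right)} = 1 \cdot 4 = 4$)
$k = 4$ ($k = 6 - 2 = 4$)
$u{\left(b,G \right)} = \left(4 - 3 b + 4 G\right)^{2}$ ($u{\left(b,G \right)} = \left(- 3 b + \left(4 G + 4\right)\right)^{2} = \left(- 3 b + \left(4 + 4 G\right)\right)^{2} = \left(4 - 3 b + 4 G\right)^{2}$)
$u{\left(0,-2 \right)} \left(-27593\right) = \left(4 - 0 + 4 \left(-2\right)\right)^{2} \left(-27593\right) = \left(4 + 0 - 8\right)^{2} \left(-27593\right) = \left(-4\right)^{2} \left(-27593\right) = 16 \left(-27593\right) = -441488$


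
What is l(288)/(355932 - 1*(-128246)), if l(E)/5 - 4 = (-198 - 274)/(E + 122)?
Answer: 292/9925649 ≈ 2.9419e-5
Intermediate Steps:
l(E) = 20 - 2360/(122 + E) (l(E) = 20 + 5*((-198 - 274)/(E + 122)) = 20 + 5*(-472/(122 + E)) = 20 - 2360/(122 + E))
l(288)/(355932 - 1*(-128246)) = (20*(4 + 288)/(122 + 288))/(355932 - 1*(-128246)) = (20*292/410)/(355932 + 128246) = (20*(1/410)*292)/484178 = (584/41)*(1/484178) = 292/9925649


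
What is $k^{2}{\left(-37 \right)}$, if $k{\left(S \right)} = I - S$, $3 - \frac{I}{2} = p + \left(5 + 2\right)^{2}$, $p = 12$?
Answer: $6241$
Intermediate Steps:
$I = -116$ ($I = 6 - 2 \left(12 + \left(5 + 2\right)^{2}\right) = 6 - 2 \left(12 + 7^{2}\right) = 6 - 2 \left(12 + 49\right) = 6 - 122 = -116$)
$k{\left(S \right)} = -116 - S$
$k^{2}{\left(-37 \right)} = \left(-116 - -37\right)^{2} = \left(-116 + 37\right)^{2} = \left(-79\right)^{2} = 6241$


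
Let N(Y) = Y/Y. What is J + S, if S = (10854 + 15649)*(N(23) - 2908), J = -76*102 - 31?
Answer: -77052004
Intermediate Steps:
N(Y) = 1
J = -7783 (J = -7752 - 31 = -7783)
S = -77044221 (S = (10854 + 15649)*(1 - 2908) = 26503*(-2907) = -77044221)
J + S = -7783 - 77044221 = -77052004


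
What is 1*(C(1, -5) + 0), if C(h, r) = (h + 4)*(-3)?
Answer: -15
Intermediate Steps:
C(h, r) = -12 - 3*h (C(h, r) = (4 + h)*(-3) = -12 - 3*h)
1*(C(1, -5) + 0) = 1*((-12 - 3*1) + 0) = 1*((-12 - 3) + 0) = 1*(-15 + 0) = 1*(-15) = -15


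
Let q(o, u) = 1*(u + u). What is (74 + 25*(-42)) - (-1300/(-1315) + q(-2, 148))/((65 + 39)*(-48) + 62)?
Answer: -632696866/648295 ≈ -975.94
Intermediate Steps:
q(o, u) = 2*u (q(o, u) = 1*(2*u) = 2*u)
(74 + 25*(-42)) - (-1300/(-1315) + q(-2, 148))/((65 + 39)*(-48) + 62) = (74 + 25*(-42)) - (-1300/(-1315) + 2*148)/((65 + 39)*(-48) + 62) = (74 - 1050) - (-1300*(-1/1315) + 296)/(104*(-48) + 62) = -976 - (260/263 + 296)/(-4992 + 62) = -976 - 78108/(263*(-4930)) = -976 - 78108*(-1)/(263*4930) = -976 - 1*(-39054/648295) = -976 + 39054/648295 = -632696866/648295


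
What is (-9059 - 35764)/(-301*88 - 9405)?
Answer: 44823/35893 ≈ 1.2488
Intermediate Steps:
(-9059 - 35764)/(-301*88 - 9405) = -44823/(-26488 - 9405) = -44823/(-35893) = -44823*(-1/35893) = 44823/35893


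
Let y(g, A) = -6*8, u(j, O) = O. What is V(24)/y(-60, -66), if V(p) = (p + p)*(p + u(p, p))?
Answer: -48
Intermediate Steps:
y(g, A) = -48
V(p) = 4*p² (V(p) = (p + p)*(p + p) = (2*p)*(2*p) = 4*p²)
V(24)/y(-60, -66) = (4*24²)/(-48) = (4*576)*(-1/48) = 2304*(-1/48) = -48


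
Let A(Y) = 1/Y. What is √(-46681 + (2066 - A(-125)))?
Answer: I*√27884370/25 ≈ 211.22*I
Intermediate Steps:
√(-46681 + (2066 - A(-125))) = √(-46681 + (2066 - 1/(-125))) = √(-46681 + (2066 - 1*(-1/125))) = √(-46681 + (2066 + 1/125)) = √(-46681 + 258251/125) = √(-5576874/125) = I*√27884370/25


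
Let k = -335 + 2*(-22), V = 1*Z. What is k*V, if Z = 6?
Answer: -2274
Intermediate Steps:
V = 6 (V = 1*6 = 6)
k = -379 (k = -335 - 44 = -379)
k*V = -379*6 = -2274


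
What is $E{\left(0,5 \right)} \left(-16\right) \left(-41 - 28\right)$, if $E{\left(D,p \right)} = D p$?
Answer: $0$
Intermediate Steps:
$E{\left(0,5 \right)} \left(-16\right) \left(-41 - 28\right) = 0 \cdot 5 \left(-16\right) \left(-41 - 28\right) = 0 \left(-16\right) \left(-69\right) = 0 \left(-69\right) = 0$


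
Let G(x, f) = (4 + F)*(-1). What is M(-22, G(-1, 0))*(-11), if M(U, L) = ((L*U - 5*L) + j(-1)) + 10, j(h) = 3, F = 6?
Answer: -3113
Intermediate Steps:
G(x, f) = -10 (G(x, f) = (4 + 6)*(-1) = 10*(-1) = -10)
M(U, L) = 13 - 5*L + L*U (M(U, L) = ((L*U - 5*L) + 3) + 10 = ((-5*L + L*U) + 3) + 10 = (3 - 5*L + L*U) + 10 = 13 - 5*L + L*U)
M(-22, G(-1, 0))*(-11) = (13 - 5*(-10) - 10*(-22))*(-11) = (13 + 50 + 220)*(-11) = 283*(-11) = -3113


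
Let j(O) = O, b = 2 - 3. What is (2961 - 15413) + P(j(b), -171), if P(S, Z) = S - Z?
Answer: -12282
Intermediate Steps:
b = -1
(2961 - 15413) + P(j(b), -171) = (2961 - 15413) + (-1 - 1*(-171)) = -12452 + (-1 + 171) = -12452 + 170 = -12282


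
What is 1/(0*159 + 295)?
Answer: 1/295 ≈ 0.0033898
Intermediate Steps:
1/(0*159 + 295) = 1/(0 + 295) = 1/295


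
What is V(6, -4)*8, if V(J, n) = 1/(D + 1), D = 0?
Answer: 8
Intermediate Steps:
V(J, n) = 1 (V(J, n) = 1/(0 + 1) = 1/1 = 1)
V(6, -4)*8 = 1*8 = 8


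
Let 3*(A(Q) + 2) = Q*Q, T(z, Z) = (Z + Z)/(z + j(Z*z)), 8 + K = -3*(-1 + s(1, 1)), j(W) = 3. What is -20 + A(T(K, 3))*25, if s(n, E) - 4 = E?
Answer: -19930/289 ≈ -68.962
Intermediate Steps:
s(n, E) = 4 + E
K = -20 (K = -8 - 3*(-1 + (4 + 1)) = -8 - 3*(-1 + 5) = -8 - 3*4 = -8 - 12 = -20)
T(z, Z) = 2*Z/(3 + z) (T(z, Z) = (Z + Z)/(z + 3) = (2*Z)/(3 + z) = 2*Z/(3 + z))
A(Q) = -2 + Q²/3 (A(Q) = -2 + (Q*Q)/3 = -2 + Q²/3)
-20 + A(T(K, 3))*25 = -20 + (-2 + (2*3/(3 - 20))²/3)*25 = -20 + (-2 + (2*3/(-17))²/3)*25 = -20 + (-2 + (2*3*(-1/17))²/3)*25 = -20 + (-2 + (-6/17)²/3)*25 = -20 + (-2 + (⅓)*(36/289))*25 = -20 + (-2 + 12/289)*25 = -20 - 566/289*25 = -20 - 14150/289 = -19930/289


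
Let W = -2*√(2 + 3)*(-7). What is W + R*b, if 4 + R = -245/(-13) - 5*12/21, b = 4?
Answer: 4364/91 + 14*√5 ≈ 79.261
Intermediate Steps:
R = 1091/91 (R = -4 + (-245/(-13) - 5*12/21) = -4 + (-245*(-1/13) - 60*1/21) = -4 + (245/13 - 20/7) = -4 + 1455/91 = 1091/91 ≈ 11.989)
W = 14*√5 (W = -2*√5*(-7) = 14*√5 ≈ 31.305)
W + R*b = 14*√5 + (1091/91)*4 = 14*√5 + 4364/91 = 4364/91 + 14*√5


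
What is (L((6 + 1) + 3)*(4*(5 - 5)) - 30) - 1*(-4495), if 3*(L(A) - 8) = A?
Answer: 4465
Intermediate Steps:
L(A) = 8 + A/3
(L((6 + 1) + 3)*(4*(5 - 5)) - 30) - 1*(-4495) = ((8 + ((6 + 1) + 3)/3)*(4*(5 - 5)) - 30) - 1*(-4495) = ((8 + (7 + 3)/3)*(4*0) - 30) + 4495 = ((8 + (1/3)*10)*0 - 30) + 4495 = ((8 + 10/3)*0 - 30) + 4495 = ((34/3)*0 - 30) + 4495 = (0 - 30) + 4495 = -30 + 4495 = 4465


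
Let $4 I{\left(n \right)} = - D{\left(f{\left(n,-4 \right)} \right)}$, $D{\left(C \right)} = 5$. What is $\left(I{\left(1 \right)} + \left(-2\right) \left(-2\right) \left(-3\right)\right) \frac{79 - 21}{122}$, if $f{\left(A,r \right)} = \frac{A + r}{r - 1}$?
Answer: $- \frac{1537}{244} \approx -6.2992$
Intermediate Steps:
$f{\left(A,r \right)} = \frac{A + r}{-1 + r}$
$I{\left(n \right)} = - \frac{5}{4}$ ($I{\left(n \right)} = \frac{\left(-1\right) 5}{4} = \frac{1}{4} \left(-5\right) = - \frac{5}{4}$)
$\left(I{\left(1 \right)} + \left(-2\right) \left(-2\right) \left(-3\right)\right) \frac{79 - 21}{122} = \left(- \frac{5}{4} + \left(-2\right) \left(-2\right) \left(-3\right)\right) \frac{79 - 21}{122} = \left(- \frac{5}{4} + 4 \left(-3\right)\right) 58 \cdot \frac{1}{122} = \left(- \frac{5}{4} - 12\right) \frac{29}{61} = \left(- \frac{53}{4}\right) \frac{29}{61} = - \frac{1537}{244}$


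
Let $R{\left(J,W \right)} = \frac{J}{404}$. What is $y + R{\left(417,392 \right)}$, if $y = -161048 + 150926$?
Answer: $- \frac{4088871}{404} \approx -10121.0$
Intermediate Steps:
$y = -10122$
$R{\left(J,W \right)} = \frac{J}{404}$ ($R{\left(J,W \right)} = J \frac{1}{404} = \frac{J}{404}$)
$y + R{\left(417,392 \right)} = -10122 + \frac{1}{404} \cdot 417 = -10122 + \frac{417}{404} = - \frac{4088871}{404}$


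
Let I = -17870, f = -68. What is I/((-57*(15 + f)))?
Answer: -17870/3021 ≈ -5.9153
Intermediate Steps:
I/((-57*(15 + f))) = -17870*(-1/(57*(15 - 68))) = -17870/((-57*(-53))) = -17870/3021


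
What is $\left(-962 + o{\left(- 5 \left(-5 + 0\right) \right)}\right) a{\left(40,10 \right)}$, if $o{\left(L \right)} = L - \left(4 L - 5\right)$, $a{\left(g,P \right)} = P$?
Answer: $-10320$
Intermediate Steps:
$o{\left(L \right)} = 5 - 3 L$ ($o{\left(L \right)} = L - \left(-5 + 4 L\right) = 5 - 3 L$)
$\left(-962 + o{\left(- 5 \left(-5 + 0\right) \right)}\right) a{\left(40,10 \right)} = \left(-962 + \left(5 - 3 \left(- 5 \left(-5 + 0\right)\right)\right)\right) 10 = \left(-962 + \left(5 - 3 \left(\left(-5\right) \left(-5\right)\right)\right)\right) 10 = \left(-962 + \left(5 - 75\right)\right) 10 = \left(-962 - 70\right) 10 = \left(-1032\right) 10 = -10320$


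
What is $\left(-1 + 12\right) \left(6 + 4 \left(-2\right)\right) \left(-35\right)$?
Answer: $770$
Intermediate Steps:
$\left(-1 + 12\right) \left(6 + 4 \left(-2\right)\right) \left(-35\right) = 11 \left(6 - 8\right) \left(-35\right) = 11 \left(-2\right) \left(-35\right) = \left(-22\right) \left(-35\right) = 770$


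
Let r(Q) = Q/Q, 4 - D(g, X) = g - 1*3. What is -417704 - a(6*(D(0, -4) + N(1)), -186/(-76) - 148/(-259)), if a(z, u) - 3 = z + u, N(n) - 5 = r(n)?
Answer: -111131613/266 ≈ -4.1779e+5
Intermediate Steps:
D(g, X) = 7 - g (D(g, X) = 4 - (g - 1*3) = 4 - (g - 3) = 4 - (-3 + g) = 4 + (3 - g) = 7 - g)
r(Q) = 1
N(n) = 6 (N(n) = 5 + 1 = 6)
a(z, u) = 3 + u + z (a(z, u) = 3 + (z + u) = 3 + (u + z) = 3 + u + z)
-417704 - a(6*(D(0, -4) + N(1)), -186/(-76) - 148/(-259)) = -417704 - (3 + (-186/(-76) - 148/(-259)) + 6*((7 - 1*0) + 6)) = -417704 - (3 + (-186*(-1/76) - 148*(-1/259)) + 6*((7 + 0) + 6)) = -417704 - (3 + (93/38 + 4/7) + 6*(7 + 6)) = -417704 - (3 + 803/266 + 6*13) = -417704 - (3 + 803/266 + 78) = -417704 - 1*22349/266 = -417704 - 22349/266 = -111131613/266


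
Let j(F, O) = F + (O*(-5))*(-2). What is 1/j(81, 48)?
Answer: 1/561 ≈ 0.0017825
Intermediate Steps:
j(F, O) = F + 10*O (j(F, O) = F - 5*O*(-2) = F + 10*O)
1/j(81, 48) = 1/(81 + 10*48) = 1/(81 + 480) = 1/561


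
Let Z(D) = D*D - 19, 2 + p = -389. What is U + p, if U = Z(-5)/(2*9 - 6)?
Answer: -781/2 ≈ -390.50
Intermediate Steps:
p = -391 (p = -2 - 389 = -391)
Z(D) = -19 + D**2 (Z(D) = D**2 - 19 = -19 + D**2)
U = 1/2 (U = (-19 + (-5)**2)/(2*9 - 6) = (-19 + 25)/(18 - 6) = 6/12 = 6*(1/12) = 1/2 ≈ 0.50000)
U + p = 1/2 - 391 = -781/2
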